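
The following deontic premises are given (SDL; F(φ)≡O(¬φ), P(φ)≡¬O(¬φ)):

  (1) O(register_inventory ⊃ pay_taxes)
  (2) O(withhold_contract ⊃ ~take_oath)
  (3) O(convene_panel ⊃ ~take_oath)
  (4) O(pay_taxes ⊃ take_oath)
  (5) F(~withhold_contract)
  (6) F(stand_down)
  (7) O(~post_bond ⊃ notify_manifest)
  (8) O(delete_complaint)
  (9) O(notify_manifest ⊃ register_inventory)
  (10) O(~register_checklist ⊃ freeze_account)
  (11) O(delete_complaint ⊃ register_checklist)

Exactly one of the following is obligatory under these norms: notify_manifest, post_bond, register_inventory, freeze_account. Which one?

post_bond

Premise 5 is F(~withhold_contract), i.e. O(withhold_contract).
From O(withhold_contract) and premise 2, O(withhold_contract ⊃ ~take_oath), we obtain O(~take_oath).
Premise 4, O(pay_taxes ⊃ take_oath), contraposes to O(~take_oath ⊃ ~pay_taxes); with O(~take_oath) we get O(~pay_taxes).
The contrapositive of premise 1 (O(register_inventory ⊃ pay_taxes)) is O(~pay_taxes ⊃ ~register_inventory), and O(~pay_taxes) is already established, so O(~register_inventory).
Premise 9 is O(notify_manifest ⊃ register_inventory); contrapositively O(~register_inventory ⊃ ~notify_manifest). Since O(~register_inventory) holds, K gives O(~notify_manifest).
Premise 7, O(~post_bond ⊃ notify_manifest), contraposes to O(~notify_manifest ⊃ post_bond); with O(~notify_manifest) we get O(post_bond).
So O(post_bond) holds — post_bond is obligatory. None of the other listed options is made obligatory by any chain of premises.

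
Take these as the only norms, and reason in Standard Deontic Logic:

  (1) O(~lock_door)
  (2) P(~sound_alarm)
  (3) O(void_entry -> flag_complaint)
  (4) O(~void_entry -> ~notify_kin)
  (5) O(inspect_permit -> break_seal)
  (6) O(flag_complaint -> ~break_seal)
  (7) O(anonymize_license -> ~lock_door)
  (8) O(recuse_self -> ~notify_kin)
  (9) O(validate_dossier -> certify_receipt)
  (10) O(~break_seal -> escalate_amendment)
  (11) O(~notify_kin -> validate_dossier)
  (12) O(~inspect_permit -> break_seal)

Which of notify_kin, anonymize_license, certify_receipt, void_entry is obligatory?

Premises 5 and 12 are O(inspect_permit -> break_seal) and O(~inspect_permit -> break_seal); every ideal world satisfies inspect_permit or ~inspect_permit, so in either case break_seal holds — hence O(break_seal).
Premise 6, O(flag_complaint -> ~break_seal), contraposes to O(break_seal -> ~flag_complaint); with O(break_seal) we get O(~flag_complaint).
Premise 3, O(void_entry -> flag_complaint), contraposes to O(~flag_complaint -> ~void_entry); with O(~flag_complaint) we get O(~void_entry).
Premise 4 is O(~void_entry -> ~notify_kin); since O(~void_entry), deontic closure gives O(~notify_kin).
From O(~notify_kin) and premise 11, O(~notify_kin -> validate_dossier), we obtain O(validate_dossier).
With premise 9, O(validate_dossier -> certify_receipt), the K-axiom yields O(certify_receipt).
So O(certify_receipt) holds — certify_receipt is obligatory. None of the other listed options is made obligatory by any chain of premises.

certify_receipt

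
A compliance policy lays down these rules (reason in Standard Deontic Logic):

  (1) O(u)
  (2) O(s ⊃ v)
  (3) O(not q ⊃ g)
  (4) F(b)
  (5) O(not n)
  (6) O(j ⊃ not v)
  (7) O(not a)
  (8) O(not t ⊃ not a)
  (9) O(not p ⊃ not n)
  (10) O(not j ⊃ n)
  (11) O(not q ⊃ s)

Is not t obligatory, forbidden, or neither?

Neither

Premise 8 is O(not t ⊃ not a); even if O(not a) held, inferring O(not t) would be affirming the consequent — invalid.
No premise or chain of K-axiom applications forces O(not t), and none forces O(t). So not t is neither obligatory nor forbidden under these norms.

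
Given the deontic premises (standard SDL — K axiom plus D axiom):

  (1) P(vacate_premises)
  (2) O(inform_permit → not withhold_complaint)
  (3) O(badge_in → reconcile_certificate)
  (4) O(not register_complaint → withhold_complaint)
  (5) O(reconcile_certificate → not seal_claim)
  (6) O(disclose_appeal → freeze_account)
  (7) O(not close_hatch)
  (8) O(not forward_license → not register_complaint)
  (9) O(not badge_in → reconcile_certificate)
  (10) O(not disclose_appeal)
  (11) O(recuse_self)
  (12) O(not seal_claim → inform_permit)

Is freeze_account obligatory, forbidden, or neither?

Neither

Premise 6 is O(disclose_appeal → freeze_account), but O(disclose_appeal) is not derivable from the premises, so it does not yield O(freeze_account).
No premise or chain of K-axiom applications forces O(freeze_account), and none forces O(not freeze_account). So freeze_account is neither obligatory nor forbidden under these norms.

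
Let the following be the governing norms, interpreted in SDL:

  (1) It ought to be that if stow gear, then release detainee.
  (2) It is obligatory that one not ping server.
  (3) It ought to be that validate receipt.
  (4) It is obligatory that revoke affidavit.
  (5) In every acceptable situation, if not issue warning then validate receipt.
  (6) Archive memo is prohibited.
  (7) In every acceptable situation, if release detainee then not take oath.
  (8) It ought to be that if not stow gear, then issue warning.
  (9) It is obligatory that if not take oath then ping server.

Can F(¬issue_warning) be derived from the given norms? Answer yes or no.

Premise 2 gives O(¬ping_server).
Premise 9 is O(¬take_oath → ping_server); contrapositively O(¬ping_server → take_oath). Since O(¬ping_server) holds, K gives O(take_oath).
Premise 7, O(release_detainee → ¬take_oath), contraposes to O(take_oath → ¬release_detainee); with O(take_oath) we get O(¬release_detainee).
Premise 1, O(stow_gear → release_detainee), contraposes to O(¬release_detainee → ¬stow_gear); with O(¬release_detainee) we get O(¬stow_gear).
From O(¬stow_gear) and premise 8, O(¬stow_gear → issue_warning), we obtain O(issue_warning).
Premises 3, 4, 5, 6 do not contribute to this derivation.
So O(issue_warning) holds, i.e. F(¬issue_warning). The claim follows.

Yes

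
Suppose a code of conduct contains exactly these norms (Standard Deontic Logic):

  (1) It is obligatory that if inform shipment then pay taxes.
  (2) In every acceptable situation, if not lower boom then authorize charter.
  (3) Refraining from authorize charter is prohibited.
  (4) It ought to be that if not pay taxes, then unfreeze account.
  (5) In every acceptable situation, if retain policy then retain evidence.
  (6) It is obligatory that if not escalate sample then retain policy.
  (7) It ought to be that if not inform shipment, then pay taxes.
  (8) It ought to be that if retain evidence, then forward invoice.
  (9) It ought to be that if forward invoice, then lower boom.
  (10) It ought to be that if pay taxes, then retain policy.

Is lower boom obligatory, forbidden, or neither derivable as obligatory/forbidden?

Premises 7 and 1 are O(¬inform_shipment → pay_taxes) and O(inform_shipment → pay_taxes); every ideal world satisfies ¬inform_shipment or inform_shipment, so in either case pay_taxes holds — hence O(pay_taxes).
Applying K to premise 10 (O(pay_taxes → retain_policy)) and O(pay_taxes) yields O(retain_policy).
From O(retain_policy) and premise 5, O(retain_policy → retain_evidence), we obtain O(retain_evidence).
From O(retain_evidence) and premise 8, O(retain_evidence → forward_invoice), we obtain O(forward_invoice).
With premise 9, O(forward_invoice → lower_boom), the K-axiom yields O(lower_boom).
Premises 2, 3, 4, 6 do not contribute to this derivation.
Hence lower_boom is obligatory.

Obligatory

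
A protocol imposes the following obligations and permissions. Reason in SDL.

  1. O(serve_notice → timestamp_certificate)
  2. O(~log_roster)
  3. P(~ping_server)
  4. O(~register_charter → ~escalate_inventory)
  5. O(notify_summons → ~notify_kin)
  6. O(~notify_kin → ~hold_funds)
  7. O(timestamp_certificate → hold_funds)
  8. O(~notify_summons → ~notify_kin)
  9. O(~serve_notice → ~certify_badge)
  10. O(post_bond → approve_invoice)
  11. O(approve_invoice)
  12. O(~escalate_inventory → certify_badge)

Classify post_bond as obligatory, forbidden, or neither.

Neither

Premise 10 is O(post_bond → approve_invoice); even if O(approve_invoice) held, inferring O(post_bond) would be affirming the consequent — invalid.
No premise or chain of K-axiom applications forces O(post_bond), and none forces O(~post_bond). So post_bond is neither obligatory nor forbidden under these norms.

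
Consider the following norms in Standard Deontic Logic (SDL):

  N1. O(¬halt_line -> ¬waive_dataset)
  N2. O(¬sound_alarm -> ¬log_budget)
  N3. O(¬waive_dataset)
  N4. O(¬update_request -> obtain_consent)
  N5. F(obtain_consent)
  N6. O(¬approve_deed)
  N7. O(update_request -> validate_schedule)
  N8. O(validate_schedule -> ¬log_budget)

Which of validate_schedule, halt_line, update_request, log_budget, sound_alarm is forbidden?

log_budget

F(obtain_consent) at premise 5 means O(¬obtain_consent).
Premise 4, O(¬update_request -> obtain_consent), contraposes to O(¬obtain_consent -> update_request); with O(¬obtain_consent) we get O(update_request).
Premise 7 is O(update_request -> validate_schedule); since O(update_request), deontic closure gives O(validate_schedule).
With premise 8, O(validate_schedule -> ¬log_budget), the K-axiom yields O(¬log_budget).
So O(¬log_budget) holds, i.e. log_budget is forbidden. None of the other listed options is forbidden under the premises.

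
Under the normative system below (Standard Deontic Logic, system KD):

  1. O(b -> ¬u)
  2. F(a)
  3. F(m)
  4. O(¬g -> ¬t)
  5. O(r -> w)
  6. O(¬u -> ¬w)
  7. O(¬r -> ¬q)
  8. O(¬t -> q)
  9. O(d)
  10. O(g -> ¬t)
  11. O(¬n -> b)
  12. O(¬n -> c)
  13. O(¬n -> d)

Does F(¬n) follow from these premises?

Yes

By case analysis on ¬g: premise 4 gives O(¬g -> ¬t) and premise 10 gives O(g -> ¬t), so O(¬t) either way.
From O(¬t) and premise 8, O(¬t -> q), we obtain O(q).
The contrapositive of premise 7 (O(¬r -> ¬q)) is O(q -> r), and O(q) is already established, so O(r).
Applying K to premise 5 (O(r -> w)) and O(r) yields O(w).
The contrapositive of premise 6 (O(¬u -> ¬w)) is O(w -> u), and O(w) is already established, so O(u).
Premise 1 is O(b -> ¬u); contrapositively O(u -> ¬b). Since O(u) holds, K gives O(¬b).
Premise 11 is O(¬n -> b); contrapositively O(¬b -> n). Since O(¬b) holds, K gives O(n).
Premises 2, 3, 9, 12, 13 do not contribute to this derivation.
So O(n) holds, i.e. F(¬n). The claim follows.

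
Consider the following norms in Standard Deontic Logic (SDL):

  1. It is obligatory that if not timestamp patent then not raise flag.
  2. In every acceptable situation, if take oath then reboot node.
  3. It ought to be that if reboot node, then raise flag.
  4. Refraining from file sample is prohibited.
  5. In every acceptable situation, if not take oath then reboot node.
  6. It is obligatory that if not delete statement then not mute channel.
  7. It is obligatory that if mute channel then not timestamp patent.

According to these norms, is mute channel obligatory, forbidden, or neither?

Premises 5 and 2 are O(¬take_oath → reboot_node) and O(take_oath → reboot_node); every ideal world satisfies ¬take_oath or take_oath, so in either case reboot_node holds — hence O(reboot_node).
Applying K to premise 3 (O(reboot_node → raise_flag)) and O(reboot_node) yields O(raise_flag).
Premise 1 is O(¬timestamp_patent → ¬raise_flag); contrapositively O(raise_flag → timestamp_patent). Since O(raise_flag) holds, K gives O(timestamp_patent).
Premise 7 is O(mute_channel → ¬timestamp_patent); contrapositively O(timestamp_patent → ¬mute_channel). Since O(timestamp_patent) holds, K gives O(¬mute_channel).
Premises 4, 6 do not contribute to this derivation.
Thus O(¬mute_channel), which is F(mute_channel): mute_channel is forbidden.

Forbidden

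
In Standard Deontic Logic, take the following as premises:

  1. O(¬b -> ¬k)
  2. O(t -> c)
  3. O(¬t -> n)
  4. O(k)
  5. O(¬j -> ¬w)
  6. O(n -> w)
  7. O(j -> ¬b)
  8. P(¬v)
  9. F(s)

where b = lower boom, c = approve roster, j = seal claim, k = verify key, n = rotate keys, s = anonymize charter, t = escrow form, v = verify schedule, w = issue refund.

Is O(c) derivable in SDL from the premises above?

Yes

Premise 4 gives O(k).
Premise 1 is O(¬b -> ¬k); contrapositively O(k -> b). Since O(k) holds, K gives O(b).
Premise 7, O(j -> ¬b), contraposes to O(b -> ¬j); with O(b) we get O(¬j).
With premise 5, O(¬j -> ¬w), the K-axiom yields O(¬w).
The contrapositive of premise 6 (O(n -> w)) is O(¬w -> ¬n), and O(¬w) is already established, so O(¬n).
Premise 3, O(¬t -> n), contraposes to O(¬n -> t); with O(¬n) we get O(t).
With premise 2, O(t -> c), the K-axiom yields O(c).
Premises 8, 9 do not contribute to this derivation.
So O(c) follows.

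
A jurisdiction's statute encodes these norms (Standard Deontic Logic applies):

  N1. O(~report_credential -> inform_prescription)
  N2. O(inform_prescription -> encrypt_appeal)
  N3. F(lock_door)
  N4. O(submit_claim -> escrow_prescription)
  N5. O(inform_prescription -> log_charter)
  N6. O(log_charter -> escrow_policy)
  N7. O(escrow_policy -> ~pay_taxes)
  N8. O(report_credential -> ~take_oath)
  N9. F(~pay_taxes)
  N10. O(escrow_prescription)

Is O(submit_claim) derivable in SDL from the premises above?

No

Premise 4 is O(submit_claim -> escrow_prescription); even if O(escrow_prescription) held, inferring O(submit_claim) would be affirming the consequent — invalid.
No other premise forces O(submit_claim). An ideal world satisfying every premise can still have submit_claim false, so O(submit_claim) is not derivable.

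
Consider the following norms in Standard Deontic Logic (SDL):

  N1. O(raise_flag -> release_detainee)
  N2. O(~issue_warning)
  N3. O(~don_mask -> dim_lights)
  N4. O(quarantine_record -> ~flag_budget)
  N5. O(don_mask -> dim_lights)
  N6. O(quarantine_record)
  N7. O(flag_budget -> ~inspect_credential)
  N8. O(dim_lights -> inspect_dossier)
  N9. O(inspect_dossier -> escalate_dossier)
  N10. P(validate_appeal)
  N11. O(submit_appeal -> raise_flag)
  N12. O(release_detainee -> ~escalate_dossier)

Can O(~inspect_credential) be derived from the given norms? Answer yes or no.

No

Premise 7 is O(flag_budget -> ~inspect_credential), but O(flag_budget) is not derivable from the premises, so it does not yield O(~inspect_credential).
No other premise forces O(~inspect_credential). An ideal world satisfying every premise can still have ~inspect_credential false, so O(~inspect_credential) is not derivable.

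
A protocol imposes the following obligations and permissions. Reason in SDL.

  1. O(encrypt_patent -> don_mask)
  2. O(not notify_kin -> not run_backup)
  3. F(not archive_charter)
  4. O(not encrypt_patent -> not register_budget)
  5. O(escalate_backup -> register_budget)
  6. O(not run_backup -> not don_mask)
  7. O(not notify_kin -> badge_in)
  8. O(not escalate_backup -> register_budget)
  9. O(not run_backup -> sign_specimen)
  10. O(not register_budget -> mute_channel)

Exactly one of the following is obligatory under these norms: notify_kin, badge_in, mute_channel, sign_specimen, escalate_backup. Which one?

notify_kin

Premises 8 and 5 are O(not escalate_backup -> register_budget) and O(escalate_backup -> register_budget); every ideal world satisfies not escalate_backup or escalate_backup, so in either case register_budget holds — hence O(register_budget).
Premise 4 is O(not encrypt_patent -> not register_budget); contrapositively O(register_budget -> encrypt_patent). Since O(register_budget) holds, K gives O(encrypt_patent).
Premise 1 is O(encrypt_patent -> don_mask); since O(encrypt_patent), deontic closure gives O(don_mask).
The contrapositive of premise 6 (O(not run_backup -> not don_mask)) is O(don_mask -> run_backup), and O(don_mask) is already established, so O(run_backup).
The contrapositive of premise 2 (O(not notify_kin -> not run_backup)) is O(run_backup -> notify_kin), and O(run_backup) is already established, so O(notify_kin).
So O(notify_kin) holds — notify_kin is obligatory. None of the other listed options is made obligatory by any chain of premises.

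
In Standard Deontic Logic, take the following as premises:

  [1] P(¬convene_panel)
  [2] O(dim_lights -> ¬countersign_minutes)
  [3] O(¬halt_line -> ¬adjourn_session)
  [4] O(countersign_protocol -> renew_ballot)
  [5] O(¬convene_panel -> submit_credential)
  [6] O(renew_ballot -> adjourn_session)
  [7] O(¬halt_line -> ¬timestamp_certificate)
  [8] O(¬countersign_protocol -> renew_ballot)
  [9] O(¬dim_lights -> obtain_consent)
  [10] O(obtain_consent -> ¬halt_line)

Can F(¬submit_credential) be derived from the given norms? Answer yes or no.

No

Premise 5 is O(¬convene_panel -> submit_credential), but O(¬convene_panel) is not derivable from the premises (the permission P(¬convene_panel) asserts only ¬O(convene_panel), not O(¬convene_panel)), so it does not yield O(submit_credential).
No other premise forces O(submit_credential). An ideal world satisfying every premise can still have ¬submit_credential true, so F(¬submit_credential) is not derivable.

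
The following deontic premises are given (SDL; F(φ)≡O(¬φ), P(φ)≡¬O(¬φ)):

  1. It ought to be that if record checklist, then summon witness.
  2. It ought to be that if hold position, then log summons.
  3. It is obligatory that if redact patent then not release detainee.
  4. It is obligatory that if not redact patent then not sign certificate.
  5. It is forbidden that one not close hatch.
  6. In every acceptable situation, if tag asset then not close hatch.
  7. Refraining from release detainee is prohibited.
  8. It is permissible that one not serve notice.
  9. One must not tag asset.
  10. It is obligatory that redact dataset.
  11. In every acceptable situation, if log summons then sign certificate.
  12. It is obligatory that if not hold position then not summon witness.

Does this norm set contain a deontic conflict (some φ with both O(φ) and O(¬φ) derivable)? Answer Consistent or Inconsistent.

Consistent

Premise 6 is O(tag_asset → ¬close_hatch), but O(tag_asset) is not derivable from the premises, so it does not yield O(¬close_hatch).
So O(¬close_hatch) is not derivable, and the apparent clash with O(close_hatch) does not arise.
A world satisfying every obligation exists (e.g. close_hatch=true, hold_position=false, log_summons=false, record_checklist=false, redact_dataset=true, redact_patent=false, release_detainee=true, serve_notice=false, sign_certificate=false, summon_witness=false, tag_asset=false); no atom is both obligatory and forbidden, so the set is consistent.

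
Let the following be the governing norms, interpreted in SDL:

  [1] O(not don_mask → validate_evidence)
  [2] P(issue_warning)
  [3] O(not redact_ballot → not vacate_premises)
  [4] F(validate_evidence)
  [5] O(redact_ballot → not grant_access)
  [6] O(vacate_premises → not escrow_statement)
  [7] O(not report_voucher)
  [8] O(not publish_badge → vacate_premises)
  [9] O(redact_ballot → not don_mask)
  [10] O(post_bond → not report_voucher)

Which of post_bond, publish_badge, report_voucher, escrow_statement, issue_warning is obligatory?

publish_badge

Premise 4, F(validate_evidence), is equivalent to O(not validate_evidence).
The contrapositive of premise 1 (O(not don_mask → validate_evidence)) is O(not validate_evidence → don_mask), and O(not validate_evidence) is already established, so O(don_mask).
Premise 9, O(redact_ballot → not don_mask), contraposes to O(don_mask → not redact_ballot); with O(don_mask) we get O(not redact_ballot).
Premise 3 is O(not redact_ballot → not vacate_premises); since O(not redact_ballot), deontic closure gives O(not vacate_premises).
Premise 8, O(not publish_badge → vacate_premises), contraposes to O(not vacate_premises → publish_badge); with O(not vacate_premises) we get O(publish_badge).
So O(publish_badge) holds — publish_badge is obligatory. None of the other listed options is made obligatory by any chain of premises.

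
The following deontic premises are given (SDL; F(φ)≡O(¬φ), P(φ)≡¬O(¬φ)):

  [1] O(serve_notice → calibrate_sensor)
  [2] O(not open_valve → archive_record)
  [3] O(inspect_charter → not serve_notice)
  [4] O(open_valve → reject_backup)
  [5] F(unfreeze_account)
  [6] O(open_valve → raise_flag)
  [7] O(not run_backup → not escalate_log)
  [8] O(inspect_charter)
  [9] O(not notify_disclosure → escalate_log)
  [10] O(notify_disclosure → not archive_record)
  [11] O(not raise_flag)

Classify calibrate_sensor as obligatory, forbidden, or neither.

Neither

Premise 1 is O(serve_notice → calibrate_sensor), but O(serve_notice) is not derivable from the premises, so it does not yield O(calibrate_sensor).
No premise or chain of K-axiom applications forces O(calibrate_sensor), and none forces O(not calibrate_sensor). So calibrate_sensor is neither obligatory nor forbidden under these norms.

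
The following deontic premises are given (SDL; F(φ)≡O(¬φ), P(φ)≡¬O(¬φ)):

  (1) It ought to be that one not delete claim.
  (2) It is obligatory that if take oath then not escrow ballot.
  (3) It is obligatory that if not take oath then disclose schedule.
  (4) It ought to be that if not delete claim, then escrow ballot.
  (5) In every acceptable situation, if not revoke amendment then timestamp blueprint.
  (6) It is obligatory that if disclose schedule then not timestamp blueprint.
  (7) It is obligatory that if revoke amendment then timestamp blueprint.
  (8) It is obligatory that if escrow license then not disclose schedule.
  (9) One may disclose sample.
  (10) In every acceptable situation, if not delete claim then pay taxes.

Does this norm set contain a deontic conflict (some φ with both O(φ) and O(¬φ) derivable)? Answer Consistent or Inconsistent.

Premises 7 and 5 are O(revoke_amendment → timestamp_blueprint) and O(¬revoke_amendment → timestamp_blueprint); every ideal world satisfies revoke_amendment or ¬revoke_amendment, so in either case timestamp_blueprint holds — hence O(timestamp_blueprint).
The contrapositive of premise 6 (O(disclose_schedule → ¬timestamp_blueprint)) is O(timestamp_blueprint → ¬disclose_schedule), and O(timestamp_blueprint) is already established, so O(¬disclose_schedule).
Premise 3 is O(¬take_oath → disclose_schedule); contrapositively O(¬disclose_schedule → take_oath). Since O(¬disclose_schedule) holds, K gives O(take_oath).
With premise 2, O(take_oath → ¬escrow_ballot), the K-axiom yields O(¬escrow_ballot).
The contrapositive of premise 4 (O(¬delete_claim → escrow_ballot)) is O(¬escrow_ballot → delete_claim), and O(¬escrow_ballot) is already established, so O(delete_claim).
But premise 1 directly asserts O(¬delete_claim).
We now have both O(delete_claim) and O(¬delete_claim) — delete_claim is simultaneously obligatory and forbidden, violating the D-axiom.

Inconsistent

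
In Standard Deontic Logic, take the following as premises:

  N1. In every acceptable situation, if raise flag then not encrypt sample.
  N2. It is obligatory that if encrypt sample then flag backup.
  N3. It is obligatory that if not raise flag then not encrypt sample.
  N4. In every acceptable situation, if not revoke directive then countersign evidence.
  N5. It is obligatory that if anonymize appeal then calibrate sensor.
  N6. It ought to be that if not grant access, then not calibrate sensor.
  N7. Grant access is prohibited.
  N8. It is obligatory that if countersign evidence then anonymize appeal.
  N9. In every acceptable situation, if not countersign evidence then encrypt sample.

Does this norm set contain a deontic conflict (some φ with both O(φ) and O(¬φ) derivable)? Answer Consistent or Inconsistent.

Inconsistent

Premises 3 and 1 are O(¬raise_flag → ¬encrypt_sample) and O(raise_flag → ¬encrypt_sample); every ideal world satisfies ¬raise_flag or raise_flag, so in either case ¬encrypt_sample holds — hence O(¬encrypt_sample).
Premise 9 is O(¬countersign_evidence → encrypt_sample); contrapositively O(¬encrypt_sample → countersign_evidence). Since O(¬encrypt_sample) holds, K gives O(countersign_evidence).
Premise 8 is O(countersign_evidence → anonymize_appeal); since O(countersign_evidence), deontic closure gives O(anonymize_appeal).
Premise 5 is O(anonymize_appeal → calibrate_sensor); since O(anonymize_appeal), deontic closure gives O(calibrate_sensor).
Premise 6, O(¬grant_access → ¬calibrate_sensor), contraposes to O(calibrate_sensor → grant_access); with O(calibrate_sensor) we get O(grant_access).
Yet premise 7 is F(grant_access), i.e. O(¬grant_access).
We now have both O(grant_access) and O(¬grant_access) — grant_access is simultaneously obligatory and forbidden, violating the D-axiom.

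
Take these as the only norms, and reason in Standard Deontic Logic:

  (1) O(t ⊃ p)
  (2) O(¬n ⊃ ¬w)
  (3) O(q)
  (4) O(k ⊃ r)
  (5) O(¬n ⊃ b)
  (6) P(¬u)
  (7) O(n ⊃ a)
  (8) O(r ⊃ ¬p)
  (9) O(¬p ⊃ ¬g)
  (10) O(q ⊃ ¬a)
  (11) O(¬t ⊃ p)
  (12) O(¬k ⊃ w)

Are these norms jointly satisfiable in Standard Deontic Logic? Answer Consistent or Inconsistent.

Premises 1 and 11 are O(t ⊃ p) and O(¬t ⊃ p); every ideal world satisfies t or ¬t, so in either case p holds — hence O(p).
Premise 8, O(r ⊃ ¬p), contraposes to O(p ⊃ ¬r); with O(p) we get O(¬r).
Premise 4 is O(k ⊃ r); contrapositively O(¬r ⊃ ¬k). Since O(¬r) holds, K gives O(¬k).
Applying K to premise 12 (O(¬k ⊃ w)) and O(¬k) yields O(w).
Premise 2 is O(¬n ⊃ ¬w); contrapositively O(w ⊃ n). Since O(w) holds, K gives O(n).
With premise 7, O(n ⊃ a), the K-axiom yields O(a).
The contrapositive of premise 10 (O(q ⊃ ¬a)) is O(a ⊃ ¬q), and O(a) is already established, so O(¬q).
But premise 3 directly asserts O(q).
We now have both O(¬q) and O(q) — q is simultaneously obligatory and forbidden, violating the D-axiom.

Inconsistent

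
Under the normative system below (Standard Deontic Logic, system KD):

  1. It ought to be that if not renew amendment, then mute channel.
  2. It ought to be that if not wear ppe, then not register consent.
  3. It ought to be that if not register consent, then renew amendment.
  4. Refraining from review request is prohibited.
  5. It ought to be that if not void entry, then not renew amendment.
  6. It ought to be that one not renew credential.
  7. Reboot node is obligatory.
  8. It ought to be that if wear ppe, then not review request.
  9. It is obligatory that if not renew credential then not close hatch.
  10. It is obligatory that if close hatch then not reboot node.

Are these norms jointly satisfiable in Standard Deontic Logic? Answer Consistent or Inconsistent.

Consistent

Premise 10 is O(close_hatch → ¬reboot_node), but O(close_hatch) is not derivable from the premises, so it does not yield O(¬reboot_node).
So O(¬reboot_node) is not derivable, and the apparent clash with O(reboot_node) does not arise.
A world satisfying every obligation exists (e.g. close_hatch=false, mute_channel=false, reboot_node=true, register_consent=false, renew_amendment=true, renew_credential=false, review_request=true, void_entry=true, wear_ppe=false); no atom is both obligatory and forbidden, so the set is consistent.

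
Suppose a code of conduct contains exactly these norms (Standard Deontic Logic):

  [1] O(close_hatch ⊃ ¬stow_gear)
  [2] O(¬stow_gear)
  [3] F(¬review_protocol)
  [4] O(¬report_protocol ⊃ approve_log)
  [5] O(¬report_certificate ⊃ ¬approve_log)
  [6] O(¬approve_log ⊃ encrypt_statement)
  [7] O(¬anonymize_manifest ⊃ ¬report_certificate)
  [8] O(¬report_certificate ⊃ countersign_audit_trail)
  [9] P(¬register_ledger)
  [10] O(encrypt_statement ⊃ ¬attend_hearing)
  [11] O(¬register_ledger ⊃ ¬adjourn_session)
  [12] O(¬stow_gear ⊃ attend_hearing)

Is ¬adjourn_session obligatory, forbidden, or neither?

Premise 11 is O(¬register_ledger ⊃ ¬adjourn_session), but O(¬register_ledger) is not derivable from the premises (the permission P(¬register_ledger) asserts only ¬O(register_ledger), not O(¬register_ledger)), so it does not yield O(¬adjourn_session).
No premise or chain of K-axiom applications forces O(¬adjourn_session), and none forces O(adjourn_session). So ¬adjourn_session is neither obligatory nor forbidden under these norms.

Neither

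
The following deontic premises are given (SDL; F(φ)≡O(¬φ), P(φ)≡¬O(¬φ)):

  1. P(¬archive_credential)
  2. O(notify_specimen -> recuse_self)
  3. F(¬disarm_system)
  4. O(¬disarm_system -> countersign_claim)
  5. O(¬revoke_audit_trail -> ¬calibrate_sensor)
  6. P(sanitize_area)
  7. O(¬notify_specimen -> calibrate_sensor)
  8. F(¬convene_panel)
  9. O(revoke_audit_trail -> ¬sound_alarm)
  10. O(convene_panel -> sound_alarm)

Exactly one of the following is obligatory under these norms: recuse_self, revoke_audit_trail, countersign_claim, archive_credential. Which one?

recuse_self

Premise 8 is F(¬convene_panel), i.e. O(convene_panel).
Applying K to premise 10 (O(convene_panel -> sound_alarm)) and O(convene_panel) yields O(sound_alarm).
Premise 9, O(revoke_audit_trail -> ¬sound_alarm), contraposes to O(sound_alarm -> ¬revoke_audit_trail); with O(sound_alarm) we get O(¬revoke_audit_trail).
With premise 5, O(¬revoke_audit_trail -> ¬calibrate_sensor), the K-axiom yields O(¬calibrate_sensor).
The contrapositive of premise 7 (O(¬notify_specimen -> calibrate_sensor)) is O(¬calibrate_sensor -> notify_specimen), and O(¬calibrate_sensor) is already established, so O(notify_specimen).
From O(notify_specimen) and premise 2, O(notify_specimen -> recuse_self), we obtain O(recuse_self).
So O(recuse_self) holds — recuse_self is obligatory. None of the other listed options is made obligatory by any chain of premises.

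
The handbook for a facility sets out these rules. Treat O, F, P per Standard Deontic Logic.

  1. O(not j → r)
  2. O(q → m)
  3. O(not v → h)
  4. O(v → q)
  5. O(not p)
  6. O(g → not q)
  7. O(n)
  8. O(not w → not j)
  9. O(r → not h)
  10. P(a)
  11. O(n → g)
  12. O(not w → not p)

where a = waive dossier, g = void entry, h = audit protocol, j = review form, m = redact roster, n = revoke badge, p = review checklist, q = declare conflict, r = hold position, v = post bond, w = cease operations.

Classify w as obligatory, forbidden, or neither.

Obligatory

Premise 7 gives O(n).
Applying K to premise 11 (O(n → g)) and O(n) yields O(g).
Premise 6 is O(g → not q); since O(g), deontic closure gives O(not q).
Premise 4, O(v → q), contraposes to O(not q → not v); with O(not q) we get O(not v).
Premise 3 is O(not v → h); since O(not v), deontic closure gives O(h).
The contrapositive of premise 9 (O(r → not h)) is O(h → not r), and O(h) is already established, so O(not r).
Premise 1, O(not j → r), contraposes to O(not r → j); with O(not r) we get O(j).
The contrapositive of premise 8 (O(not w → not j)) is O(j → w), and O(j) is already established, so O(w).
Premises 2, 5, 10, 12 do not contribute to this derivation.
Hence w is obligatory.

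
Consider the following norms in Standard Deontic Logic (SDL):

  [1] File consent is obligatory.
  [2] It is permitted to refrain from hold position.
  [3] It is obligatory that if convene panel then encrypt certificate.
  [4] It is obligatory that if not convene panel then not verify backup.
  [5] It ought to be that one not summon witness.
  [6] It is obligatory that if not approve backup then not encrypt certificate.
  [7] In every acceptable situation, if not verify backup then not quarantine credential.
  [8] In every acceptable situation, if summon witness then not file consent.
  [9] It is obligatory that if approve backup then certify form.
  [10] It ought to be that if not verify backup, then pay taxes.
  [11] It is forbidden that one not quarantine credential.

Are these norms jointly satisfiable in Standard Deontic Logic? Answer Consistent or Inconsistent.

Premise 8 is O(summon_witness → ¬file_consent), but O(summon_witness) is not derivable from the premises, so it does not yield O(¬file_consent).
So O(¬file_consent) is not derivable, and the apparent clash with O(file_consent) does not arise.
A world satisfying every obligation exists (e.g. approve_backup=true, certify_form=true, convene_panel=true, encrypt_certificate=true, file_consent=true, hold_position=false, pay_taxes=false, quarantine_credential=true, summon_witness=false, verify_backup=true); no atom is both obligatory and forbidden, so the set is consistent.

Consistent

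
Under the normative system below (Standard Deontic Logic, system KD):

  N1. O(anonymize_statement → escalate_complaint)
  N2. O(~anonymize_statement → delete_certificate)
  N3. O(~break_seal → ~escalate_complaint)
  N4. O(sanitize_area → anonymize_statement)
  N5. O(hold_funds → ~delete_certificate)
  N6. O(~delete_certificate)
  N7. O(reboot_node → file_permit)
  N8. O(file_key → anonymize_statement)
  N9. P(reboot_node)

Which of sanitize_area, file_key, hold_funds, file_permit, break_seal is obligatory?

Premise 6 states O(~delete_certificate) outright.
Premise 2 is O(~anonymize_statement → delete_certificate); contrapositively O(~delete_certificate → anonymize_statement). Since O(~delete_certificate) holds, K gives O(anonymize_statement).
With premise 1, O(anonymize_statement → escalate_complaint), the K-axiom yields O(escalate_complaint).
The contrapositive of premise 3 (O(~break_seal → ~escalate_complaint)) is O(escalate_complaint → break_seal), and O(escalate_complaint) is already established, so O(break_seal).
So O(break_seal) holds — break_seal is obligatory. None of the other listed options is made obligatory by any chain of premises.

break_seal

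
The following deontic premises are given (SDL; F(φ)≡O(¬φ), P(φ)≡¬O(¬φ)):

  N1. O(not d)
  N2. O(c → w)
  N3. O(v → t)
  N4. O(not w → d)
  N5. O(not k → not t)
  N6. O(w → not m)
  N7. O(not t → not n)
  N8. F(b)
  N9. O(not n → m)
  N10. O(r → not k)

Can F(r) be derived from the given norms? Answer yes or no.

Premise 1 states O(not d) outright.
Premise 4 is O(not w → d); contrapositively O(not d → w). Since O(not d) holds, K gives O(w).
Premise 6 is O(w → not m); since O(w), deontic closure gives O(not m).
The contrapositive of premise 9 (O(not n → m)) is O(not m → n), and O(not m) is already established, so O(n).
The contrapositive of premise 7 (O(not t → not n)) is O(n → t), and O(n) is already established, so O(t).
Premise 5 is O(not k → not t); contrapositively O(t → k). Since O(t) holds, K gives O(k).
Premise 10, O(r → not k), contraposes to O(k → not r); with O(k) we get O(not r).
Premises 2, 3, 8 do not contribute to this derivation.
So O(not r) holds, i.e. F(r). The claim follows.

Yes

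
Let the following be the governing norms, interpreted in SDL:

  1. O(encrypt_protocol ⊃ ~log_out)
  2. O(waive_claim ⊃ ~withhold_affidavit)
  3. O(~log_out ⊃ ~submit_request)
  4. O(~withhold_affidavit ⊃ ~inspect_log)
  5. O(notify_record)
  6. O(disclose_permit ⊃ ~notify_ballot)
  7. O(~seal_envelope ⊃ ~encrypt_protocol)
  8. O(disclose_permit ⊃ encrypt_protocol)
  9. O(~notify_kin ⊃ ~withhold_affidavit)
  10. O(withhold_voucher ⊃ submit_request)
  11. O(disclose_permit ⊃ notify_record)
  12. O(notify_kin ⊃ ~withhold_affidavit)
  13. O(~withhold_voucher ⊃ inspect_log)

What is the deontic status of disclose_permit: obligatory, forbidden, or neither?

Forbidden

Premises 9 and 12 cover both cases: O(~notify_kin ⊃ ~withhold_affidavit) and O(notify_kin ⊃ ~withhold_affidavit). Since ~notify_kin ∨ notify_kin is a tautology, O(~withhold_affidavit) follows.
With premise 4, O(~withhold_affidavit ⊃ ~inspect_log), the K-axiom yields O(~inspect_log).
The contrapositive of premise 13 (O(~withhold_voucher ⊃ inspect_log)) is O(~inspect_log ⊃ withhold_voucher), and O(~inspect_log) is already established, so O(withhold_voucher).
From O(withhold_voucher) and premise 10, O(withhold_voucher ⊃ submit_request), we obtain O(submit_request).
Premise 3 is O(~log_out ⊃ ~submit_request); contrapositively O(submit_request ⊃ log_out). Since O(submit_request) holds, K gives O(log_out).
Premise 1, O(encrypt_protocol ⊃ ~log_out), contraposes to O(log_out ⊃ ~encrypt_protocol); with O(log_out) we get O(~encrypt_protocol).
The contrapositive of premise 8 (O(disclose_permit ⊃ encrypt_protocol)) is O(~encrypt_protocol ⊃ ~disclose_permit), and O(~encrypt_protocol) is already established, so O(~disclose_permit).
Premises 2, 5, 6, 7, 11 do not contribute to this derivation.
Thus O(~disclose_permit), which is F(disclose_permit): disclose_permit is forbidden.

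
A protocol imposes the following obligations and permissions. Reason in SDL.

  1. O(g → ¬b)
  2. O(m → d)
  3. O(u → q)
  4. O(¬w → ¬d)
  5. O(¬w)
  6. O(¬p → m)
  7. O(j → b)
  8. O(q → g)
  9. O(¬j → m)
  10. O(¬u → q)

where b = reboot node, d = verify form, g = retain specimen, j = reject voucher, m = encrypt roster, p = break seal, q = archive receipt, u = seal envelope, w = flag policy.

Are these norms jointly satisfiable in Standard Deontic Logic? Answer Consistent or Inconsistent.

Premises 10 and 3 are O(¬u → q) and O(u → q); every ideal world satisfies ¬u or u, so in either case q holds — hence O(q).
Premise 8 is O(q → g); since O(q), deontic closure gives O(g).
Premise 1 is O(g → ¬b); since O(g), deontic closure gives O(¬b).
Premise 7, O(j → b), contraposes to O(¬b → ¬j); with O(¬b) we get O(¬j).
Applying K to premise 9 (O(¬j → m)) and O(¬j) yields O(m).
With premise 2, O(m → d), the K-axiom yields O(d).
Premise 4, O(¬w → ¬d), contraposes to O(d → w); with O(d) we get O(w).
Yet premise 5 states O(¬w).
We now have both O(w) and O(¬w) — w is simultaneously obligatory and forbidden, violating the D-axiom.

Inconsistent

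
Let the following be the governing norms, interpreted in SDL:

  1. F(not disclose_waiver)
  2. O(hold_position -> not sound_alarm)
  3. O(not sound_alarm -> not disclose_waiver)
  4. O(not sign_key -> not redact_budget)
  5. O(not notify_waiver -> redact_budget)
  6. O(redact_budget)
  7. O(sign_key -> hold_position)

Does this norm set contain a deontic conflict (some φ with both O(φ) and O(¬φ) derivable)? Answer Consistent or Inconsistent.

Inconsistent

From premise 6 we have O(redact_budget).
Premise 4 is O(not sign_key -> not redact_budget); contrapositively O(redact_budget -> sign_key). Since O(redact_budget) holds, K gives O(sign_key).
With premise 7, O(sign_key -> hold_position), the K-axiom yields O(hold_position).
From O(hold_position) and premise 2, O(hold_position -> not sound_alarm), we obtain O(not sound_alarm).
With premise 3, O(not sound_alarm -> not disclose_waiver), the K-axiom yields O(not disclose_waiver).
But premise 1, F(not disclose_waiver), means O(disclose_waiver).
We now have both O(not disclose_waiver) and O(disclose_waiver) — disclose_waiver is simultaneously obligatory and forbidden, violating the D-axiom.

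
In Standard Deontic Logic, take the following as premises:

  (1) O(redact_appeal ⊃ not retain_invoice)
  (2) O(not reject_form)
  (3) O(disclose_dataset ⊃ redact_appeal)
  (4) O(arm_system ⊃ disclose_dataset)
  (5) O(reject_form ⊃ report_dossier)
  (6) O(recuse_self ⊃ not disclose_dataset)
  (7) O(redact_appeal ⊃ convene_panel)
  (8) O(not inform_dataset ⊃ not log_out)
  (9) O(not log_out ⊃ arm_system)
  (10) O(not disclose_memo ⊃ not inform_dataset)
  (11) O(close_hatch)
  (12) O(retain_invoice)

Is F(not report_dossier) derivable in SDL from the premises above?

No

Premise 5 is O(reject_form ⊃ report_dossier), but O(reject_form) is not derivable from the premises, so it does not yield O(report_dossier).
No other premise forces O(report_dossier). An ideal world satisfying every premise can still have not report_dossier true, so F(not report_dossier) is not derivable.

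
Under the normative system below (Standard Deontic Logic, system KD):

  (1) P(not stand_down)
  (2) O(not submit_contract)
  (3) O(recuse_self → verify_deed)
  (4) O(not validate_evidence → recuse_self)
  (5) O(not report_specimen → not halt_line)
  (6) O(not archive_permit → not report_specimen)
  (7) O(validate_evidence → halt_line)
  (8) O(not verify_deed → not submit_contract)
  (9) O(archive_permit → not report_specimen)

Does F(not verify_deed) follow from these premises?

Yes

Premises 6 and 9 cover both cases: O(not archive_permit → not report_specimen) and O(archive_permit → not report_specimen). Since not archive_permit ∨ archive_permit is a tautology, O(not report_specimen) follows.
From O(not report_specimen) and premise 5, O(not report_specimen → not halt_line), we obtain O(not halt_line).
Premise 7, O(validate_evidence → halt_line), contraposes to O(not halt_line → not validate_evidence); with O(not halt_line) we get O(not validate_evidence).
Premise 4 is O(not validate_evidence → recuse_self); since O(not validate_evidence), deontic closure gives O(recuse_self).
Applying K to premise 3 (O(recuse_self → verify_deed)) and O(recuse_self) yields O(verify_deed).
Premises 1, 2, 8 do not contribute to this derivation.
So O(verify_deed) holds, i.e. F(not verify_deed). The claim follows.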